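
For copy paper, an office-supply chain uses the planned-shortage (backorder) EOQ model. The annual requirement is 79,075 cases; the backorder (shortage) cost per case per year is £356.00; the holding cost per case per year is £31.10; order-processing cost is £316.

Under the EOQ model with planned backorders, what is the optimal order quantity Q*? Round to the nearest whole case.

1,322 cases

Basic EOQ = √(2·79,075·316/31.1) = 1,267.646
Backorder adjustment √((H+b)/b) = √((31.1+356)/356) = 1.0428
Q* = 1,267.646 × 1.0428 ≈ 1,321.86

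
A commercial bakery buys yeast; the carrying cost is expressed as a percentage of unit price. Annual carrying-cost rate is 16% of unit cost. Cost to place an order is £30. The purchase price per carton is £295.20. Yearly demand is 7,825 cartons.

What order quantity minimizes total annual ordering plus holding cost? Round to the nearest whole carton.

H = i·C = 0.16 × £295.2 = £47.2320 per carton-year
Q* = √(2·D·S / H) = √(2·7,825·30 / 47.232) = √9,940.3 ≈ 99.70

100 cartons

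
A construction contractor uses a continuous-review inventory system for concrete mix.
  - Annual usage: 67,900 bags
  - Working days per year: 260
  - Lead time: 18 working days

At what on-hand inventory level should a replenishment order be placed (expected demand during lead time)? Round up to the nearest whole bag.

Daily demand d = 67,900 / 260 = 261.154 bags/day
Demand during lead time = 261.154 × 18 = 4,700.77
Reorder point = 4,700.77 → round up

4,701 bags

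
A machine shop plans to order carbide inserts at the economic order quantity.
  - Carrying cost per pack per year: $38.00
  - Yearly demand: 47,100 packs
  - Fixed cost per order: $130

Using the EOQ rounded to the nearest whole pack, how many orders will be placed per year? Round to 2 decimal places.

82.92 orders per year

2DS/H = 2·47,100·130/38 = 322,263.16
EOQ = √322,263.16 ≈ 567.68 → Q = 568
N = D/Q = 47,100/568 ≈ 82.923 orders/yr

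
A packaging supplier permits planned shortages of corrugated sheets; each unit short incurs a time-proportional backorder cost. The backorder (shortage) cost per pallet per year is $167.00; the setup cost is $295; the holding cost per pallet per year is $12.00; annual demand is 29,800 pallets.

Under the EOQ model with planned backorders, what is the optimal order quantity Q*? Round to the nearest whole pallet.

Basic EOQ = √(2·29,800·295/12) = 1,210.441
Backorder adjustment √((H+b)/b) = √((12+167)/167) = 1.0353
Q* = 1,210.441 × 1.0353 ≈ 1,253.18

1,253 pallets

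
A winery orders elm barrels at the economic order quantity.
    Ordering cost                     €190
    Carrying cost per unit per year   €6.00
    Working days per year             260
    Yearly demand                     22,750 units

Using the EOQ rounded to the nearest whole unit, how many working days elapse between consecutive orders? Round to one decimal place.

13.7 days

EOQ = √(2DS/H) = √(2 × 22,750 × 190 / 6)
    = √(1,440,833.33) ≈ 1,200.35 → Q = 1,200 units
Days between orders = 260 / (D/Q) = 260 / 18.958 ≈ 13.714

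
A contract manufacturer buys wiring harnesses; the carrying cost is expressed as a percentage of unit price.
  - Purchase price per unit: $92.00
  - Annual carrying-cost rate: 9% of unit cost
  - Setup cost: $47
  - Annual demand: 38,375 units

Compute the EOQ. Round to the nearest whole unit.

660 units

Holding cost per unit per year: H = 9% × $92 = $8.2800
Q* = √(2·D·S / H) = √(2·38,375·47 / 8.28) = √435,658.2 ≈ 660.04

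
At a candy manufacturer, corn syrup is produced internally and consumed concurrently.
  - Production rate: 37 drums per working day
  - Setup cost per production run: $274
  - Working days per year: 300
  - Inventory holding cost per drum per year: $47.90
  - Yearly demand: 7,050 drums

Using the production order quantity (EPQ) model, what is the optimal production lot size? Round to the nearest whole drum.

470 drums

d = 7,050/300 = 23.5000 drums/day;  effective holding cost H(1 − d/p) = 47.9·(1 − 23.5000/37) = 17.47703
Q* = √(2DS / H_eff) = √(2·7,050·274 / 17.47703) ≈ 470.17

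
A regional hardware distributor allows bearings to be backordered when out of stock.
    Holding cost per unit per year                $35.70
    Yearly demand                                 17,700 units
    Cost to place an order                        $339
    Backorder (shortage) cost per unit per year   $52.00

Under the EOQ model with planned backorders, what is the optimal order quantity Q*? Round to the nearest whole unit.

753 units

Basic EOQ = √(2·17,700·339/35.7) = 579.786
Backorder adjustment √((H+b)/b) = √((35.7+52)/52) = 1.2987
Q* = 579.786 × 1.2987 ≈ 752.95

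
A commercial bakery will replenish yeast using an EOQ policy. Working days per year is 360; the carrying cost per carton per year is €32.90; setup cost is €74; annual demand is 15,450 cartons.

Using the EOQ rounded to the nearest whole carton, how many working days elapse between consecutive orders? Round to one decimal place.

6.2 days

Optimal lot size Q* = (2 × 15,450 × €74 / €32.9)^½ ≈ 263.63 → Q = 264 cartons
T = Q/D × 360 days = 264/15,450 × 360 = 6.151 days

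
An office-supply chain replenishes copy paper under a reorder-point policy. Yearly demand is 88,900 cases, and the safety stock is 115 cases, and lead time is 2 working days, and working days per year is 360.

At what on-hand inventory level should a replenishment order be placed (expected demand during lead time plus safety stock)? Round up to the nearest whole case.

609 cases

Daily demand d = 88,900 / 360 = 246.944 cases/day
Demand during lead time = 246.944 × 2 = 493.89
Reorder point = 493.89 + 115 = 608.89 → round up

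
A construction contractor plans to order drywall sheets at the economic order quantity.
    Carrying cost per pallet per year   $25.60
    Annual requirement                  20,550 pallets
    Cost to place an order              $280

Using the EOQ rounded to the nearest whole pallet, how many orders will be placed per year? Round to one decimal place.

30.7 orders per year

Q* = √(2·D·S / H) = √(2·20,550·280 / 25.6) = √449,531.2 ≈ 670.47 → Q = 670
N = D/Q = 20,550/670 ≈ 30.672 orders/yr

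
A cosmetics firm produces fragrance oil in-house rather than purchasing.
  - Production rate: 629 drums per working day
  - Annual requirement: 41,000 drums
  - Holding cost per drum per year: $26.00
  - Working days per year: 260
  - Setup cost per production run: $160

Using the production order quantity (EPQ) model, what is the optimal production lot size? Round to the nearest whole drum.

Daily demand d = 41,000/260 = 157.692; p = 629; 1 − d/p = 0.74930
EPQ = √(2DS / (H(1 − d/p)))
    = √(2 × 41,000 × 160 / (26 × 0.74930)) ≈ 820.64

821 drums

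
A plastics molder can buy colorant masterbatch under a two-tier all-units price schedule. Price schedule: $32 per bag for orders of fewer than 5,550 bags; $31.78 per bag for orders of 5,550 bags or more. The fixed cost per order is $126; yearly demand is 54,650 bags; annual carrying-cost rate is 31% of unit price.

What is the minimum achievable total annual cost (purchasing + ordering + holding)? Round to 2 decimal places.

H₁ = 31%×$32 = $9.9200;  H₂ = 31%×$31.78 = $9.8518
EOQ₁ = √(2×54,650×126/9.9200) = 1,178.26  (< 5,550, feasible at tier 1)
EOQ₂ = √(2×54,650×126/9.8518) = 1,182.33  (< 5,550 → use Q = 5,550 at tier-2 price)
TC(tier 1 (EOQ₁), Q≈1,178.3) = $1,760,488.30
TC(tier 2, Q≈5,550.0) = $1,765,356.45
Minimum at tier 1 (EOQ₁): $1,760,488.30

$1,760,488.30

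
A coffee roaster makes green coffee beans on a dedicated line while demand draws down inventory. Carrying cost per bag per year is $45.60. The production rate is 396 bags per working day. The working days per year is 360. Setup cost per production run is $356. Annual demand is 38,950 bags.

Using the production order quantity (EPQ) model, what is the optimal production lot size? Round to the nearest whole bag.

d = 38,950/360 = 108.1944 bags/day;  effective holding cost H(1 − d/p) = 45.6·(1 − 108.1944/396) = 33.14125
Q* = √(2DS / H_eff) = √(2·38,950·356 / 33.14125) ≈ 914.76

915 bags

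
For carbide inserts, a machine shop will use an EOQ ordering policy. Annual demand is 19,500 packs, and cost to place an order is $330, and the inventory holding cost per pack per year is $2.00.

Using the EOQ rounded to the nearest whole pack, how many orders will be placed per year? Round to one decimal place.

2DS/H = 2·19,500·330/2 = 6,435,000.00
EOQ = √6,435,000.00 ≈ 2,536.73 → Q = 2,537
Orders per year = D/Q = 19,500 / 2,537 = 7.686

7.7 orders per year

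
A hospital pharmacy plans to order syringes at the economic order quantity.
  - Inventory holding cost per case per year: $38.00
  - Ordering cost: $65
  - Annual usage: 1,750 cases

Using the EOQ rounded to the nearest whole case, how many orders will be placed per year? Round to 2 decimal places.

2DS/H = 2·1,750·65/38 = 5,986.84
EOQ = √5,986.84 ≈ 77.37 → Q = 77
Orders per year = D/Q = 1,750 / 77 = 22.727

22.73 orders per year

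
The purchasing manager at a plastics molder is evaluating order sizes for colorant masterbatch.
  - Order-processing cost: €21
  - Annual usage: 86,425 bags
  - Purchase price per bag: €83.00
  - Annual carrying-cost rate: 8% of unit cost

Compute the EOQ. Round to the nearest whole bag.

Carrying cost H = €83 × 8% = €6.6400/bag/yr
Optimal lot size Q* = (2 × 86,425 × €21 / €6.64)^½ ≈ 739.37

739 bags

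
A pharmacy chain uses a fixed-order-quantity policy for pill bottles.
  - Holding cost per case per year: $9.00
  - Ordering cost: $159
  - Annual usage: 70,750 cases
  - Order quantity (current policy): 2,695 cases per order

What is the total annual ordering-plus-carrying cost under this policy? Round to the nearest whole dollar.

$16,302

Annual ordering cost = (D/Q)·S = (70,750/2,695) × 159 = $4,174.12
Annual holding cost  = (Q/2)·H = (2,695/2) × 9 = $12,127.50
Total = $4,174.12 + $12,127.50 = $16,301.62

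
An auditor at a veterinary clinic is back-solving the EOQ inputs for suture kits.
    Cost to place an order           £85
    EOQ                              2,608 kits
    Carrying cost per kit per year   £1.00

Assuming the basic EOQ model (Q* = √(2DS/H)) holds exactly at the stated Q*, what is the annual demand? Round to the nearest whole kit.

EOQ relation: Q² = 2DS/H, so rearrange for the unknown.
D = Q²H / (2S) = 2,608² × 1 / (2 × 85) = 40,009.79

40,010 kits per year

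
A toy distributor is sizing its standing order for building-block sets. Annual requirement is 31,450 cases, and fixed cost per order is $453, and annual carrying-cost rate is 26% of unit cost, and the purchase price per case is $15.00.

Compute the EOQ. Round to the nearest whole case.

H = i·C = 0.26 × $15 = $3.9000 per case-year
2DS/H = 2·31,450·453/3.9 = 7,306,076.92
EOQ = √7,306,076.92 ≈ 2,702.98

2,703 cases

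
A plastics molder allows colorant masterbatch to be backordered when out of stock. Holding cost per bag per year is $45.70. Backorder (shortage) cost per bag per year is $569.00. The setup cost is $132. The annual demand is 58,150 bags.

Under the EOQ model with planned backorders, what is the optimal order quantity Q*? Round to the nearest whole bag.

Basic EOQ = √(2·58,150·132/45.7) = 579.587
Backorder adjustment √((H+b)/b) = √((45.7+569)/569) = 1.0394
Q* = 579.587 × 1.0394 ≈ 602.41

602 bags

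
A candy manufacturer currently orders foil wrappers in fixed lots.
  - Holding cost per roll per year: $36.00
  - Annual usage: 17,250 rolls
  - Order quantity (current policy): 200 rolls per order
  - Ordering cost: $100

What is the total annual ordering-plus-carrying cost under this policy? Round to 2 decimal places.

Annual ordering cost = (D/Q)·S = (17,250/200) × 100 = $8,625.00
Annual holding cost  = (Q/2)·H = (200/2) × 36 = $3,600.00
Total = $8,625.00 + $3,600.00 = $12,225.00

$12,225.00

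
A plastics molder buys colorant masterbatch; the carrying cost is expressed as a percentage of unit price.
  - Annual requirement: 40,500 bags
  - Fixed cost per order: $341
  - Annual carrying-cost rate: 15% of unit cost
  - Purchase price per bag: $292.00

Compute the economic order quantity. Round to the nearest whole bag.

Carrying cost H = $292 × 15% = $43.8000/bag/yr
Optimal lot size Q* = (2 × 40,500 × $341 / $43.8)^½ ≈ 794.11

794 bags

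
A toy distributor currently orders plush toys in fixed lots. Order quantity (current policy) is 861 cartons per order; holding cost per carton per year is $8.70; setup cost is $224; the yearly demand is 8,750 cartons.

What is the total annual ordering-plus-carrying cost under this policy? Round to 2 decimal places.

$6,021.77

Annual ordering cost = (D/Q)·S = (8,750/861) × 224 = $2,276.42
Annual holding cost  = (Q/2)·H = (861/2) × 8.7 = $3,745.35
Total = $2,276.42 + $3,745.35 = $6,021.77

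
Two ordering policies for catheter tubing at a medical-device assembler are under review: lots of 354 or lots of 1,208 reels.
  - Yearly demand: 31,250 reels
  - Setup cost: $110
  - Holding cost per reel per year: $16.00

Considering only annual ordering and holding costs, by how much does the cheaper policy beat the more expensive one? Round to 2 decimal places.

TC(Q) = (D/Q)S + (Q/2)H
TC(354) = (31,250/354)×110 + (354/2)×16 = $12,542.45
TC(1,208) = (31,250/1,208)×110 + (1,208/2)×16 = $12,509.61
Lots of 1,208 are cheaper by $32.84.

$32.84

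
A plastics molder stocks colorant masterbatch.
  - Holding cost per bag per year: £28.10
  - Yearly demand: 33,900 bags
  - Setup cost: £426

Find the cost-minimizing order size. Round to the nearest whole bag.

1,014 bags

Optimal lot size Q* = (2 × 33,900 × £426 / £28.1)^½ ≈ 1,013.83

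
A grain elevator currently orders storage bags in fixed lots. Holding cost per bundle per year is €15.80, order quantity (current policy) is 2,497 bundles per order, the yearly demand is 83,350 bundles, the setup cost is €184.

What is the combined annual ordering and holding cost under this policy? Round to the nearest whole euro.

€25,868

Orders/yr = 83,350/2,497 = 33.380; ordering cost = 33.380 × €184 = €6,141.93
Average inventory = 2,497/2 = 1248.5; holding cost = 1248.5 × €15.8 = €19,726.30
Total = €6,141.93 + €19,726.30 = €25,868.23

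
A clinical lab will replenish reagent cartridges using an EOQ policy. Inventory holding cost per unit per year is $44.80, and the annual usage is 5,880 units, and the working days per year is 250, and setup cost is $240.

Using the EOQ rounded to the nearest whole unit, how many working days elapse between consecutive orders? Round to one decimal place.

EOQ = √(2DS/H) = √(2 × 5,880 × 240 / 44.8)
    = √(63,000.00) ≈ 251.00 → Q = 251 units
Days between orders = 250 / (D/Q) = 250 / 23.426 ≈ 10.672

10.7 days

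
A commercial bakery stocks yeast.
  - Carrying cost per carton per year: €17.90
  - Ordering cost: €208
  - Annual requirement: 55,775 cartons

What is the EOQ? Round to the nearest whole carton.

1,139 cartons

2DS/H = 2·55,775·208/17.9 = 1,296,223.46
EOQ = √1,296,223.46 ≈ 1,138.52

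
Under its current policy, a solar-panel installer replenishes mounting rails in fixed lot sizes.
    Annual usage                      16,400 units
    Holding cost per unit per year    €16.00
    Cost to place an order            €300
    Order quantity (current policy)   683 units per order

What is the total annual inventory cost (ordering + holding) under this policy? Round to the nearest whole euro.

Annual ordering cost = (D/Q)·S = (16,400/683) × 300 = €7,203.51
Annual holding cost  = (Q/2)·H = (683/2) × 16 = €5,464.00
Total = €7,203.51 + €5,464.00 = €12,667.51

€12,668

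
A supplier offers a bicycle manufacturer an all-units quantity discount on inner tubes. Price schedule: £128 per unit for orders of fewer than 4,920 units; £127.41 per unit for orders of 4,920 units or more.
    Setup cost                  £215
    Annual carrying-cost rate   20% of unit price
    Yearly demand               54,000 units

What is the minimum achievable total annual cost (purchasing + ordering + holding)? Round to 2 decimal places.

H₁ = 20%×£128 = £25.6000;  H₂ = 20%×£127.41 = £25.4820
EOQ₁ = √(2×54,000×215/25.6000) = 952.38  (< 4,920, feasible at tier 1)
EOQ₂ = √(2×54,000×215/25.4820) = 954.58  (< 4,920 → use Q = 4,920 at tier-2 price)
TC(tier 1 (EOQ₁), Q≈952.4) = £6,936,380.98
TC(tier 2, Q≈4,920.0) = £6,945,185.48
Minimum at tier 1 (EOQ₁): £6,936,380.98

£6,936,380.98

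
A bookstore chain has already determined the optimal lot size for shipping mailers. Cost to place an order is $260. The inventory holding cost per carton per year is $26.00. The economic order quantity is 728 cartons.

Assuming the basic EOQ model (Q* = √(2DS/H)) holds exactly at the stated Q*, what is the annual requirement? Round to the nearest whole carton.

Since Q* = (2DS/H)^½, squaring gives Q*²·H = 2DS.
D = Q²H / (2S) = 728² × 26 / (2 × 260) = 26,499.20

26,499 cartons per year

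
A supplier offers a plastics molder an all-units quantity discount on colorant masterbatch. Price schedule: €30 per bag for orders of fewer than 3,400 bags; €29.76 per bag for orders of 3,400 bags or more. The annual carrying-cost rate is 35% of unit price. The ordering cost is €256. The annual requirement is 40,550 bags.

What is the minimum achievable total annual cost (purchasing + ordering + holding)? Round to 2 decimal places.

€1,227,528.38

H₁ = 35%×€30 = €10.5000;  H₂ = 35%×€29.76 = €10.4160
EOQ₁ = √(2×40,550×256/10.5000) = 1,406.16  (< 3,400, feasible at tier 1)
EOQ₂ = √(2×40,550×256/10.4160) = 1,411.82  (< 3,400 → use Q = 3,400 at tier-2 price)
TC(tier 1 (EOQ₁), Q≈1,406.2) = €1,231,264.71
TC(tier 2, Q≈3,400.0) = €1,227,528.38
Minimum at tier 2: €1,227,528.38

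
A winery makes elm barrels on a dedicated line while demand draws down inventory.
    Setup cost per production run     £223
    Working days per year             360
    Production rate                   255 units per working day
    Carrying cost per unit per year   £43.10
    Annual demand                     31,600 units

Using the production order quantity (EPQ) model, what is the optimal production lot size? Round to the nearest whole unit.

Daily demand d = 31,600/360 = 87.778; p = 255; 1 − d/p = 0.65577
EPQ = √(2DS / (H(1 − d/p)))
    = √(2 × 31,600 × 223 / (43.1 × 0.65577)) ≈ 706.15

706 units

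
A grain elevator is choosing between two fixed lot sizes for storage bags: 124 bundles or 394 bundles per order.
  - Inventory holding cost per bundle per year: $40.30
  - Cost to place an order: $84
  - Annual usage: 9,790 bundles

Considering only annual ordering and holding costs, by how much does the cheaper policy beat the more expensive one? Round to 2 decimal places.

$895.77

For each Q, cost = (D/Q)·S + (Q/2)·H.
TC(124) = (9,790/124)×84 + (124/2)×40.3 = $9,130.54
TC(394) = (9,790/394)×84 + (394/2)×40.3 = $10,026.31
Cheaper: Q = 124.  Difference = $895.77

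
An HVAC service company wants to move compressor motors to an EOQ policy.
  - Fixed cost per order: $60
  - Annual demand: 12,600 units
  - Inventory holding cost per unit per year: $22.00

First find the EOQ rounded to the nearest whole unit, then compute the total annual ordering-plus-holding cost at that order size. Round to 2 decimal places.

Optimal lot size Q* = (2 × 12,600 × $60 / $22)^½ ≈ 262.16 → Q = 262 units
Ordering: D/Q × S = 12,600/262 × $60 = $2,885.50
Holding:  Q/2 × H = 262/2 × $22 = $2,882.00
Total = $2,885.50 + $2,882.00 = $5,767.50

$5,767.50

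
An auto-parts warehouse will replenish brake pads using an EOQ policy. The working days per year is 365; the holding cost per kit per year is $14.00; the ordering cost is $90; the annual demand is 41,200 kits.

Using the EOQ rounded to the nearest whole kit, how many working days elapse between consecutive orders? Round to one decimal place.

6.4 days

EOQ = √(2DS/H) = √(2 × 41,200 × 90 / 14)
    = √(529,714.29) ≈ 727.81 → Q = 728 kits
Cycle time = (working days × Q)/D = (365 × 728) / 41,200 = 6.450 days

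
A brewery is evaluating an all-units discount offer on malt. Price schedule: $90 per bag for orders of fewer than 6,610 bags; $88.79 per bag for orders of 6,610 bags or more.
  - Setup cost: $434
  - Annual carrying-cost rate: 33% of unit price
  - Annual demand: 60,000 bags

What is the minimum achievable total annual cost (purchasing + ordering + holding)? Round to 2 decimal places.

H₁ = 33%×$90 = $29.7000;  H₂ = 33%×$88.79 = $29.3007
EOQ₁ = √(2×60,000×434/29.7000) = 1,324.21  (< 6,610, feasible at tier 1)
EOQ₂ = √(2×60,000×434/29.3007) = 1,333.20  (< 6,610 → use Q = 6,610 at tier-2 price)
TC(tier 1 (EOQ₁), Q≈1,324.2) = $5,439,329.07
TC(tier 2, Q≈6,610.0) = $5,428,178.30
Minimum at tier 2: $5,428,178.30

$5,428,178.30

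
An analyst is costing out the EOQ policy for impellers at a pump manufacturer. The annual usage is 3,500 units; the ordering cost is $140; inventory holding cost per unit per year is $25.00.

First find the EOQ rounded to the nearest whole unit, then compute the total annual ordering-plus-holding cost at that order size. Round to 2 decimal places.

$4,949.75

EOQ = √(2DS/H) = √(2 × 3,500 × 140 / 25)
    = √(39,200.00) ≈ 197.99 → Q = 198 units
Ordering: D/Q × S = 3,500/198 × $140 = $2,474.75
Holding:  Q/2 × H = 198/2 × $25 = $2,475.00
Total = $2,474.75 + $2,475.00 = $4,949.75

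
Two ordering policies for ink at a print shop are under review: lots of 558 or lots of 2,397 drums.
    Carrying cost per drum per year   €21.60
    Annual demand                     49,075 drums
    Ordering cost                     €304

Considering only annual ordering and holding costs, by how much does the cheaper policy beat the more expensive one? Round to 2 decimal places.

€651.05

Annual cost at Q: ordering D·S/Q plus holding Q·H/2.
TC(558) = (49,075/558)×304 + (558/2)×21.6 = €32,762.60
TC(2,397) = (49,075/2,397)×304 + (2,397/2)×21.6 = €32,111.55
Lots of 2,397 are cheaper by €651.05.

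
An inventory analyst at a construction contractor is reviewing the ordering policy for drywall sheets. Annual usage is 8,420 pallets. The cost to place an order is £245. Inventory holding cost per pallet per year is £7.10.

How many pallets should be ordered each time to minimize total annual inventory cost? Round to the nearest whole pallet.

Optimal lot size Q* = (2 × 8,420 × £245 / £7.1)^½ ≈ 762.30

762 pallets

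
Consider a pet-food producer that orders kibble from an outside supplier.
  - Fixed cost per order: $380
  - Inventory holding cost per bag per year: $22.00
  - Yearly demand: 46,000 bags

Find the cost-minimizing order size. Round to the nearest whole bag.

Optimal lot size Q* = (2 × 46,000 × $380 / $22)^½ ≈ 1,260.59

1,261 bags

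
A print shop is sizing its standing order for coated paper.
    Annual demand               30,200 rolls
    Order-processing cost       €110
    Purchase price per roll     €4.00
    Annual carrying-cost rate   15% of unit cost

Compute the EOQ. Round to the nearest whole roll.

Carrying cost H = €4 × 15% = €0.6000/roll/yr
Q* = √(2·D·S / H) = √(2·30,200·110 / 0.6) = √11,073,333.3 ≈ 3,327.66

3,328 rolls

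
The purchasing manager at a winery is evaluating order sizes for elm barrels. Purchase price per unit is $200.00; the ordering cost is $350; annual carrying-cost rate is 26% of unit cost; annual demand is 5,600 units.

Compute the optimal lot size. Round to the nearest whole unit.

Carrying cost H = $200 × 26% = $52.0000/unit/yr
Optimal lot size Q* = (2 × 5,600 × $350 / $52)^½ ≈ 274.56

275 units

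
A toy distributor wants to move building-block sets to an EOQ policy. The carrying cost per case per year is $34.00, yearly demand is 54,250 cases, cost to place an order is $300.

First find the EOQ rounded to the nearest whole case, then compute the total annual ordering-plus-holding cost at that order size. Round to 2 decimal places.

2DS/H = 2·54,250·300/34 = 957,352.94
EOQ = √957,352.94 ≈ 978.44 → Q = 978 cases
Orders/yr = 54,250/978 = 55.470; ordering cost = 55.470 × $300 = $16,641.10
Average inventory = 978/2 = 489; holding cost = 489 × $34 = $16,626.00
Total = $16,641.10 + $16,626.00 = $33,267.10

$33,267.10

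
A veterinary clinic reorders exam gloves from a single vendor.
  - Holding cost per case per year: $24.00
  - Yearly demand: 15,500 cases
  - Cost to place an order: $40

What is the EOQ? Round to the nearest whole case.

EOQ = √(2DS/H) = √(2 × 15,500 × 40 / 24)
    = √(51,666.67) ≈ 227.30

227 cases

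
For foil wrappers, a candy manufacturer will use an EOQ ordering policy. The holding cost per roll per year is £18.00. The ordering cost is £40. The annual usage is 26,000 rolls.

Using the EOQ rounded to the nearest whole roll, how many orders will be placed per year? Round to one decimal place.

76.5 orders per year

Q* = √(2·D·S / H) = √(2·26,000·40 / 18) = √115,555.6 ≈ 339.93 → Q = 340
Orders per year = D/Q = 26,000 / 340 = 76.471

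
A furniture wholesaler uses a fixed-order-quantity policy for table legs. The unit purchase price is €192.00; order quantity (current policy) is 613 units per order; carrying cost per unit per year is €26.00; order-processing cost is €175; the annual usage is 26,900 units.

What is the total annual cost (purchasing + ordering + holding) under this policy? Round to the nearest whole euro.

€5,180,448

Ordering: D/Q × S = 26,900/613 × €175 = €7,679.45
Holding:  Q/2 × H = 613/2 × €26 = €7,969.00
Purchase cost = D·C = 26,900 × 192 = €5,164,800.00
Total = €7,679.45 + €7,969.00 + €5,164,800.00 = €5,180,448.45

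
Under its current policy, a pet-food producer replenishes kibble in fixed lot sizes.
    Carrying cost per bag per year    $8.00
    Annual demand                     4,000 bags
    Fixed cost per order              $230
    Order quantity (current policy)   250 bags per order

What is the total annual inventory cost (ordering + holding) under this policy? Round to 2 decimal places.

$4,680.00

Ordering: D/Q × S = 4,000/250 × $230 = $3,680.00
Holding:  Q/2 × H = 250/2 × $8 = $1,000.00
Total = $3,680.00 + $1,000.00 = $4,680.00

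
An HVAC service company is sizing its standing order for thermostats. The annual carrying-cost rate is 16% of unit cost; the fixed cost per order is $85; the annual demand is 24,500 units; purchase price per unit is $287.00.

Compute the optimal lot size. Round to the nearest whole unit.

301 units

Carrying cost H = $287 × 16% = $45.9200/unit/yr
Q* = √(2·D·S / H) = √(2·24,500·85 / 45.92) = √90,701.2 ≈ 301.17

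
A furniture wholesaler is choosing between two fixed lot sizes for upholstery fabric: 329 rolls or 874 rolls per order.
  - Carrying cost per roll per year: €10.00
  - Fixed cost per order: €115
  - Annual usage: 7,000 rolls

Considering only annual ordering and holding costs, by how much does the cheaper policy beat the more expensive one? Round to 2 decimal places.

For each Q, cost = (D/Q)·S + (Q/2)·H.
TC(329) = (7,000/329)×115 + (329/2)×10 = €4,091.81
TC(874) = (7,000/874)×115 + (874/2)×10 = €5,291.05
Cheaper: Q = 329.  Difference = €1,199.24

€1,199.24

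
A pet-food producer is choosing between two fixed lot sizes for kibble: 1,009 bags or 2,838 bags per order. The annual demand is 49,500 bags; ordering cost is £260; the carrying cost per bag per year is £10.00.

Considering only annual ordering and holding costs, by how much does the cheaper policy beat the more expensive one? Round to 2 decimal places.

£924.68

For each Q, cost = (D/Q)·S + (Q/2)·H.
TC(1,009) = (49,500/1,009)×260 + (1,009/2)×10 = £17,800.20
TC(2,838) = (49,500/2,838)×260 + (2,838/2)×10 = £18,724.88
Cheaper: Q = 1,009.  Difference = £924.68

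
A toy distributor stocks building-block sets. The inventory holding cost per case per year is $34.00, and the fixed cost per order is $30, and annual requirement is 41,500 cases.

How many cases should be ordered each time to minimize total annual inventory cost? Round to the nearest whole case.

271 cases

Q* = √(2·D·S / H) = √(2·41,500·30 / 34) = √73,235.3 ≈ 270.62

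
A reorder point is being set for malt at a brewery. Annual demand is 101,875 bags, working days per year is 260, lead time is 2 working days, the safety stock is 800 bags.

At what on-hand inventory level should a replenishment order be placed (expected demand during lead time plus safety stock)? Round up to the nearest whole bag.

Daily demand d = 101,875 / 260 = 391.827 bags/day
Demand during lead time = 391.827 × 2 = 783.65
Reorder point = 783.65 + 800 = 1,583.65 → round up

1,584 bags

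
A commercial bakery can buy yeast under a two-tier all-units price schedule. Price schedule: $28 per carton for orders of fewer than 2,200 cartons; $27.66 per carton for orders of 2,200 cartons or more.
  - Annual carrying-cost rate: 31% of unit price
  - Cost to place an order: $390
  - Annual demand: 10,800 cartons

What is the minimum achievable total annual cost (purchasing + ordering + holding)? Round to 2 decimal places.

$310,074.61

H₁ = 31%×$28 = $8.6800;  H₂ = 31%×$27.66 = $8.5746
EOQ₁ = √(2×10,800×390/8.6800) = 985.14  (< 2,200, feasible at tier 1)
EOQ₂ = √(2×10,800×390/8.5746) = 991.18  (< 2,200 → use Q = 2,200 at tier-2 price)
TC(tier 1 (EOQ₁), Q≈985.1) = $310,951.04
TC(tier 2, Q≈2,200.0) = $310,074.61
Minimum at tier 2: $310,074.61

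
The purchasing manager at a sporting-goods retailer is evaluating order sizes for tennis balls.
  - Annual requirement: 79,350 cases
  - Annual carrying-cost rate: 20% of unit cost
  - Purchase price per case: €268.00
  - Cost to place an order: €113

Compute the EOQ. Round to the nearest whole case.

H = i·C = 0.2 × €268 = €53.6000 per case-year
Q* = √(2·D·S / H) = √(2·79,350·113 / 53.6) = √334,572.8 ≈ 578.42

578 cases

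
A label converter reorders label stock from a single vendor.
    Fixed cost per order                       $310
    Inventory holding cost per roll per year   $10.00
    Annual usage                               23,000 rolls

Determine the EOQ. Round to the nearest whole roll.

2DS/H = 2·23,000·310/10 = 1,426,000.00
EOQ = √1,426,000.00 ≈ 1,194.15

1,194 rolls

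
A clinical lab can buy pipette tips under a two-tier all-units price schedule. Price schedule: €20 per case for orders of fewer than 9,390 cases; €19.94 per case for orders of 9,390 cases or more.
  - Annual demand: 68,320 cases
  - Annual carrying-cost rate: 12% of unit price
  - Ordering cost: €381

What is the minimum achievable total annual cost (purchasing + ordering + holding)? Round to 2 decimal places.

€1,376,307.09

H₁ = 12%×€20 = €2.4000;  H₂ = 12%×€19.94 = €2.3928
EOQ₁ = √(2×68,320×381/2.4000) = 4,657.42  (< 9,390, feasible at tier 1)
EOQ₂ = √(2×68,320×381/2.3928) = 4,664.43  (< 9,390 → use Q = 9,390 at tier-2 price)
TC(tier 1 (EOQ₁), Q≈4,657.4) = €1,377,577.82
TC(tier 2, Q≈9,390.0) = €1,376,307.09
Minimum at tier 2: €1,376,307.09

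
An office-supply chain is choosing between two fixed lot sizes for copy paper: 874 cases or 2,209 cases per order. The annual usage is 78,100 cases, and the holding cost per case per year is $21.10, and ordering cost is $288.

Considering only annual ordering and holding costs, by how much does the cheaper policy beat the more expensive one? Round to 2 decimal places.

$1,468.87

TC(Q) = (D/Q)S + (Q/2)H
TC(874) = (78,100/874)×288 + (874/2)×21.1 = $34,956.17
TC(2,209) = (78,100/2,209)×288 + (2,209/2)×21.1 = $33,487.29
Lots of 2,209 are cheaper by $1,468.87.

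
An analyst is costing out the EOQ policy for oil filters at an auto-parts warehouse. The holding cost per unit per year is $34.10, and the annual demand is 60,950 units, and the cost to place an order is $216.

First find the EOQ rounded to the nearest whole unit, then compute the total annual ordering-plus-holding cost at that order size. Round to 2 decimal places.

Optimal lot size Q* = (2 × 60,950 × $216 / $34.1)^½ ≈ 878.72 → Q = 879 units
Ordering: D/Q × S = 60,950/879 × $216 = $14,977.47
Holding:  Q/2 × H = 879/2 × $34.1 = $14,986.95
Total = $14,977.47 + $14,986.95 = $29,964.42

$29,964.42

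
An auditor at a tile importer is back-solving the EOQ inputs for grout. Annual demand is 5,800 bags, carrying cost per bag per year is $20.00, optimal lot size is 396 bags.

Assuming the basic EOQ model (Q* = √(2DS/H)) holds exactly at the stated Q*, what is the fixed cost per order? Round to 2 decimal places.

$270.37

From Q* = √(2DS/H) ⇒ Q*² = 2DS/H.
S = Q²H / (2D) = 396² × 20 / (2 × 5,800) = 270.3724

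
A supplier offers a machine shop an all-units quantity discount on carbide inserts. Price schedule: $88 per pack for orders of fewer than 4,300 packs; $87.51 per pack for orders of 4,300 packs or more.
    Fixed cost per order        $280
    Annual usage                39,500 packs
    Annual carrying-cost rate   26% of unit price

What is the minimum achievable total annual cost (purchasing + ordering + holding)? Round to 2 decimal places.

H₁ = 26%×$88 = $22.8800;  H₂ = 26%×$87.51 = $22.7526
EOQ₁ = √(2×39,500×280/22.8800) = 983.25  (< 4,300, feasible at tier 1)
EOQ₂ = √(2×39,500×280/22.7526) = 986.00  (< 4,300 → use Q = 4,300 at tier-2 price)
TC(tier 1 (EOQ₁), Q≈983.3) = $3,498,496.79
TC(tier 2, Q≈4,300.0) = $3,508,135.18
Minimum at tier 1 (EOQ₁): $3,498,496.79

$3,498,496.79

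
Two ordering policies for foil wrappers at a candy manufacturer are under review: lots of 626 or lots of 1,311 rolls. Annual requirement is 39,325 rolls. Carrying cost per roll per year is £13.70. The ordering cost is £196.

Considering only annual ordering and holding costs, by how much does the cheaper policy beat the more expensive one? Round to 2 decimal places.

Annual cost at Q: ordering D·S/Q plus holding Q·H/2.
TC(626) = (39,325/626)×196 + (626/2)×13.7 = £16,600.72
TC(1,311) = (39,325/1,311)×196 + (1,311/2)×13.7 = £14,859.60
Cheaper: Q = 1,311.  Difference = £1,741.12

£1,741.12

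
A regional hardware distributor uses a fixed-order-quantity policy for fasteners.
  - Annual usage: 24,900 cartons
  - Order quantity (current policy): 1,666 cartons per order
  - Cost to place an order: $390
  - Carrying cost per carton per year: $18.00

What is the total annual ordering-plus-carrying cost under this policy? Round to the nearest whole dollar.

$20,823

Ordering: D/Q × S = 24,900/1,666 × $390 = $5,828.93
Holding:  Q/2 × H = 1,666/2 × $18 = $14,994.00
Total = $5,828.93 + $14,994.00 = $20,822.93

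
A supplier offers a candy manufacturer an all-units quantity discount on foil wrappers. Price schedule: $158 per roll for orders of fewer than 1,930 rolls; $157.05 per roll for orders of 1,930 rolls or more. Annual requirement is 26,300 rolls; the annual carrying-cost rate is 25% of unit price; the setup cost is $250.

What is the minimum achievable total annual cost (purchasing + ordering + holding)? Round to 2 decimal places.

H₁ = 25%×$158 = $39.5000;  H₂ = 25%×$157.05 = $39.2625
EOQ₁ = √(2×26,300×250/39.5000) = 576.98  (< 1,930, feasible at tier 1)
EOQ₂ = √(2×26,300×250/39.2625) = 578.73  (< 1,930 → use Q = 1,930 at tier-2 price)
TC(tier 1 (EOQ₁), Q≈577.0) = $4,178,190.90
TC(tier 2, Q≈1,930.0) = $4,171,710.05
Minimum at tier 2: $4,171,710.05

$4,171,710.05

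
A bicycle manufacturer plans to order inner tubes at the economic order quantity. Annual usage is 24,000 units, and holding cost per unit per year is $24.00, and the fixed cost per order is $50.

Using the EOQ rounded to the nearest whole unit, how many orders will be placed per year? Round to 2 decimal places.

75.95 orders per year

Q* = √(2·D·S / H) = √(2·24,000·50 / 24) = √100,000.0 ≈ 316.23 → Q = 316
N = D/Q = 24,000/316 ≈ 75.949 orders/yr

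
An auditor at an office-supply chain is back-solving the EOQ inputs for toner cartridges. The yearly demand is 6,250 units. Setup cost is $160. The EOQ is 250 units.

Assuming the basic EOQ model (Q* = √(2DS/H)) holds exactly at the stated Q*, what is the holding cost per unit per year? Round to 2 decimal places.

$32.00

From Q* = √(2DS/H) ⇒ Q*² = 2DS/H.
H = 2DS / Q² = 2 × 6,250 × 160 / 250² = 32.0000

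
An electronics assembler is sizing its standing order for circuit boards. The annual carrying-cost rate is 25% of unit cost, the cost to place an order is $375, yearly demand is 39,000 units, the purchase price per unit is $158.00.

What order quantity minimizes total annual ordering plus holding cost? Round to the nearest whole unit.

Carrying cost H = $158 × 25% = $39.5000/unit/yr
2DS/H = 2·39,000·375/39.5 = 740,506.33
EOQ = √740,506.33 ≈ 860.53

861 units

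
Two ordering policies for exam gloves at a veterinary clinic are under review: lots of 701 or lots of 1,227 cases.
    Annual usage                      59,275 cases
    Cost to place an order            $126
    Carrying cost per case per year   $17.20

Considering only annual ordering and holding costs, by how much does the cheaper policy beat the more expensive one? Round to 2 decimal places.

$43.76

TC(Q) = (D/Q)S + (Q/2)H
TC(701) = (59,275/701)×126 + (701/2)×17.2 = $16,682.88
TC(1,227) = (59,275/1,227)×126 + (1,227/2)×17.2 = $16,639.12
Cheaper: Q = 1,227.  Difference = $43.76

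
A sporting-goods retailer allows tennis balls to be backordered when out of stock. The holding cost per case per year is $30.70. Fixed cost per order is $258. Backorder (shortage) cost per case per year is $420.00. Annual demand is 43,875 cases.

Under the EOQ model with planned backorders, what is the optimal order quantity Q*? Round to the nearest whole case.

890 cases

Q* = √(2DS/H) · √((H + b)/b)
   = √(2 × 43,875 × 258 / 30.7) · √((30.7 + 420) / 420)
   = 858.745 × 1.0359 ≈ 889.58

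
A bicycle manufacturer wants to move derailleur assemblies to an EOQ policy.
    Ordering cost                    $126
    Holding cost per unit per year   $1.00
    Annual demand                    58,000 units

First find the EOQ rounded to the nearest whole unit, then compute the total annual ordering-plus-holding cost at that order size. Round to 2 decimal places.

2DS/H = 2·58,000·126/1 = 14,616,000.00
EOQ = √14,616,000.00 ≈ 3,823.09 → Q = 3,823 units
Orders/yr = 58,000/3,823 = 15.171; ordering cost = 15.171 × $126 = $1,911.59
Average inventory = 3,823/2 = 1911.5; holding cost = 1911.5 × $1 = $1,911.50
Total = $1,911.59 + $1,911.50 = $3,823.09

$3,823.09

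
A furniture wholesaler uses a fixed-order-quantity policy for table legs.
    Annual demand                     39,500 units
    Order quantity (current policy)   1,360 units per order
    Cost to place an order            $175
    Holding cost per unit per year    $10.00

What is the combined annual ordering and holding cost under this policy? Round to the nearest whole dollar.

Ordering: D/Q × S = 39,500/1,360 × $175 = $5,082.72
Holding:  Q/2 × H = 1,360/2 × $10 = $6,800.00
Total = $5,082.72 + $6,800.00 = $11,882.72

$11,883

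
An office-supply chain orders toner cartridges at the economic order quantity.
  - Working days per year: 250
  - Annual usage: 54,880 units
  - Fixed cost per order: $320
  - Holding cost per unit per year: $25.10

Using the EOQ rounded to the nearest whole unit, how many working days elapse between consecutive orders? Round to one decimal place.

2DS/H = 2·54,880·320/25.1 = 1,399,330.68
EOQ = √1,399,330.68 ≈ 1,182.93 → Q = 1,183 units
Days between orders = 250 / (D/Q) = 250 / 46.391 ≈ 5.389

5.4 days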